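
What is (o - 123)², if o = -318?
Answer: 194481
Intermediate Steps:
(o - 123)² = (-318 - 123)² = (-441)² = 194481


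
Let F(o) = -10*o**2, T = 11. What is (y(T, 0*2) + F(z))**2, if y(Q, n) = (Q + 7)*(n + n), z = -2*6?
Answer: 2073600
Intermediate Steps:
z = -12
y(Q, n) = 2*n*(7 + Q) (y(Q, n) = (7 + Q)*(2*n) = 2*n*(7 + Q))
(y(T, 0*2) + F(z))**2 = (2*(0*2)*(7 + 11) - 10*(-12)**2)**2 = (2*0*18 - 10*144)**2 = (0 - 1440)**2 = (-1440)**2 = 2073600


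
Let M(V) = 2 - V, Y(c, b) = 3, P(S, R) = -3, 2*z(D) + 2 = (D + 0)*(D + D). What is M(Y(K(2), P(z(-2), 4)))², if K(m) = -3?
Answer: 1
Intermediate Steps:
z(D) = -1 + D² (z(D) = -1 + ((D + 0)*(D + D))/2 = -1 + (D*(2*D))/2 = -1 + (2*D²)/2 = -1 + D²)
M(Y(K(2), P(z(-2), 4)))² = (2 - 1*3)² = (2 - 3)² = (-1)² = 1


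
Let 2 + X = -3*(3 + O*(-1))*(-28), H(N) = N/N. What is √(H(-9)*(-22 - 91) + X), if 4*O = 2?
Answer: √95 ≈ 9.7468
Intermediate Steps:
O = ½ (O = (¼)*2 = ½ ≈ 0.50000)
H(N) = 1
X = 208 (X = -2 - 3*(3 + (½)*(-1))*(-28) = -2 - 3*(3 - ½)*(-28) = -2 - 3*5/2*(-28) = -2 - 15/2*(-28) = -2 + 210 = 208)
√(H(-9)*(-22 - 91) + X) = √(1*(-22 - 91) + 208) = √(1*(-113) + 208) = √(-113 + 208) = √95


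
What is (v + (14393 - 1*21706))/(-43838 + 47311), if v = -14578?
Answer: -21891/3473 ≈ -6.3032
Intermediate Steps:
(v + (14393 - 1*21706))/(-43838 + 47311) = (-14578 + (14393 - 1*21706))/(-43838 + 47311) = (-14578 + (14393 - 21706))/3473 = (-14578 - 7313)*(1/3473) = -21891*1/3473 = -21891/3473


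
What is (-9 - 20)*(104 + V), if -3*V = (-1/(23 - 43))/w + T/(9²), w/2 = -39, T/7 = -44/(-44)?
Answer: -380996983/126360 ≈ -3015.2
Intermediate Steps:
T = 7 (T = 7*(-44/(-44)) = 7*(-44*(-1/44)) = 7*1 = 7)
w = -78 (w = 2*(-39) = -78)
V = -3613/126360 (V = -(-1/(23 - 43)/(-78) + 7/(9²))/3 = -(-1/(-20)*(-1/78) + 7/81)/3 = -(-1*(-1/20)*(-1/78) + 7*(1/81))/3 = -((1/20)*(-1/78) + 7/81)/3 = -(-1/1560 + 7/81)/3 = -⅓*3613/42120 = -3613/126360 ≈ -0.028593)
(-9 - 20)*(104 + V) = (-9 - 20)*(104 - 3613/126360) = -29*13137827/126360 = -380996983/126360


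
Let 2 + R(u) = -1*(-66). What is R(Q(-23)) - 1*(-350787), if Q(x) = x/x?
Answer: 350851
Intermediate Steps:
Q(x) = 1
R(u) = 64 (R(u) = -2 - 1*(-66) = -2 + 66 = 64)
R(Q(-23)) - 1*(-350787) = 64 - 1*(-350787) = 64 + 350787 = 350851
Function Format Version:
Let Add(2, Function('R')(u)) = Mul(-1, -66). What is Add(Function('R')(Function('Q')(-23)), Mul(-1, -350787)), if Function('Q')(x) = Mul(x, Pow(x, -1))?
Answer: 350851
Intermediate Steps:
Function('Q')(x) = 1
Function('R')(u) = 64 (Function('R')(u) = Add(-2, Mul(-1, -66)) = Add(-2, 66) = 64)
Add(Function('R')(Function('Q')(-23)), Mul(-1, -350787)) = Add(64, Mul(-1, -350787)) = Add(64, 350787) = 350851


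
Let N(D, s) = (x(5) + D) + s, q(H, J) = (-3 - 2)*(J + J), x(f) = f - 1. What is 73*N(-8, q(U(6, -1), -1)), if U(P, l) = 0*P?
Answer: 438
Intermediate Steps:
U(P, l) = 0
x(f) = -1 + f
q(H, J) = -10*J
N(D, s) = 4 + D + s (N(D, s) = ((-1 + 5) + D) + s = (4 + D) + s = 4 + D + s)
73*N(-8, q(U(6, -1), -1)) = 73*(4 - 8 - 10*(-1)) = 73*(4 - 8 + 10) = 73*6 = 438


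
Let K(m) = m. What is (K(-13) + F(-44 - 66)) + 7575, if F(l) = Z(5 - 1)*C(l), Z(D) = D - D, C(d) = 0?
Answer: 7562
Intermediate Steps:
Z(D) = 0
F(l) = 0 (F(l) = 0*0 = 0)
(K(-13) + F(-44 - 66)) + 7575 = (-13 + 0) + 7575 = -13 + 7575 = 7562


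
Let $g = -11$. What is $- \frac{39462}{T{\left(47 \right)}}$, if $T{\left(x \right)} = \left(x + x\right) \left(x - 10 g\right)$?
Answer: $- \frac{19731}{7379} \approx -2.6739$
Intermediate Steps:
$T{\left(x \right)} = 2 x \left(110 + x\right)$ ($T{\left(x \right)} = \left(x + x\right) \left(x - -110\right) = 2 x \left(x + 110\right) = 2 x \left(110 + x\right)$)
$- \frac{39462}{T{\left(47 \right)}} = - \frac{39462}{2 \cdot 47 \left(110 + 47\right)} = - \frac{39462}{2 \cdot 47 \cdot 157} = - \frac{39462}{14758} = \left(-39462\right) \frac{1}{14758} = - \frac{19731}{7379}$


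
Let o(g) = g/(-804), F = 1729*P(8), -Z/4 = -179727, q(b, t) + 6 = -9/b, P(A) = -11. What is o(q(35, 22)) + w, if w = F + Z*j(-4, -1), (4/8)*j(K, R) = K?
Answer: -54125254467/9380 ≈ -5.7703e+6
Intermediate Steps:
j(K, R) = 2*K
q(b, t) = -6 - 9/b
Z = 718908 (Z = -4*(-179727) = 718908)
F = -19019 (F = 1729*(-11) = -19019)
w = -5770283 (w = -19019 + 718908*(2*(-4)) = -19019 + 718908*(-8) = -19019 - 5751264 = -5770283)
o(g) = -g/804 (o(g) = g*(-1/804) = -g/804)
o(q(35, 22)) + w = -(-6 - 9/35)/804 - 5770283 = -1/804*(-219/35) - 5770283 = 73/9380 - 5770283 = -54125254467/9380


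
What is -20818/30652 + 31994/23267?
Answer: 248153841/356590042 ≈ 0.69591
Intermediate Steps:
-20818/30652 + 31994/23267 = -20818*1/30652 + 31994*(1/23267) = -10409/15326 + 31994/23267 = 248153841/356590042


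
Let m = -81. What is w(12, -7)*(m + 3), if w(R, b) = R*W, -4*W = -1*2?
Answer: -468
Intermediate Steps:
W = ½ (W = -(-1)*2/4 = -¼*(-2) = ½ ≈ 0.50000)
w(R, b) = R/2 (w(R, b) = R*(½) = R/2)
w(12, -7)*(m + 3) = ((½)*12)*(-81 + 3) = 6*(-78) = -468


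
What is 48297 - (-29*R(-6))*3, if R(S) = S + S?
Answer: 47253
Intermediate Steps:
R(S) = 2*S
48297 - (-29*R(-6))*3 = 48297 - (-58*(-6))*3 = 48297 - (-29*(-12))*3 = 48297 - 348*3 = 48297 - 1*1044 = 48297 - 1044 = 47253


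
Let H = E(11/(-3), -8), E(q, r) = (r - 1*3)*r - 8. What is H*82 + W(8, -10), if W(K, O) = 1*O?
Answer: 6550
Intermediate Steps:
W(K, O) = O
E(q, r) = -8 + r*(-3 + r) (E(q, r) = (r - 3)*r - 8 = (-3 + r)*r - 8 = r*(-3 + r) - 8 = -8 + r*(-3 + r))
H = 80 (H = -8 + (-8)² - 3*(-8) = -8 + 64 + 24 = 80)
H*82 + W(8, -10) = 80*82 - 10 = 6560 - 10 = 6550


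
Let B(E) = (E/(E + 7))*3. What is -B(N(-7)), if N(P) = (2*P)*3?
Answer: -18/5 ≈ -3.6000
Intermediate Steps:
N(P) = 6*P
B(E) = 3*E/(7 + E) (B(E) = (E/(7 + E))*3 = 3*E/(7 + E))
-B(N(-7)) = -3*6*(-7)/(7 + 6*(-7)) = -3*(-42)/(7 - 42) = -3*(-42)/(-35) = -3*(-42)*(-1)/35 = -1*18/5 = -18/5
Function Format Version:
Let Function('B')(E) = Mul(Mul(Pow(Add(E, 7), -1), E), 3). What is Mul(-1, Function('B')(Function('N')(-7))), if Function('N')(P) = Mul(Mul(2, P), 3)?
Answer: Rational(-18, 5) ≈ -3.6000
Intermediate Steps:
Function('N')(P) = Mul(6, P)
Function('B')(E) = Mul(3, E, Pow(Add(7, E), -1)) (Function('B')(E) = Mul(Mul(Pow(Add(7, E), -1), E), 3) = Mul(Mul(E, Pow(Add(7, E), -1)), 3) = Mul(3, E, Pow(Add(7, E), -1)))
Mul(-1, Function('B')(Function('N')(-7))) = Mul(-1, Mul(3, Mul(6, -7), Pow(Add(7, Mul(6, -7)), -1))) = Mul(-1, Mul(3, -42, Pow(Add(7, -42), -1))) = Mul(-1, Mul(3, -42, Pow(-35, -1))) = Mul(-1, Mul(3, -42, Rational(-1, 35))) = Mul(-1, Rational(18, 5)) = Rational(-18, 5)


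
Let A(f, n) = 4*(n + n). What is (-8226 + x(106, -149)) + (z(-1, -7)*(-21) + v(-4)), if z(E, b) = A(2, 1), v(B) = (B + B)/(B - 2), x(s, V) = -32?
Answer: -25274/3 ≈ -8424.7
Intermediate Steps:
A(f, n) = 8*n (A(f, n) = 4*(2*n) = 8*n)
v(B) = 2*B/(-2 + B) (v(B) = (2*B)/(-2 + B) = 2*B/(-2 + B))
z(E, b) = 8 (z(E, b) = 8*1 = 8)
(-8226 + x(106, -149)) + (z(-1, -7)*(-21) + v(-4)) = (-8226 - 32) + (8*(-21) + 2*(-4)/(-2 - 4)) = -8258 + (-168 + 2*(-4)/(-6)) = -8258 + (-168 + 2*(-4)*(-⅙)) = -8258 + (-168 + 4/3) = -8258 - 500/3 = -25274/3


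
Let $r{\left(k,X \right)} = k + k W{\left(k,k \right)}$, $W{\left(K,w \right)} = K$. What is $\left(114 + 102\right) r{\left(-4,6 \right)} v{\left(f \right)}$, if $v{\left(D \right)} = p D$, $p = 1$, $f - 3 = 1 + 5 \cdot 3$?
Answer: $49248$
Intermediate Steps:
$f = 19$ ($f = 3 + \left(1 + 5 \cdot 3\right) = 3 + \left(1 + 15\right) = 3 + 16 = 19$)
$r{\left(k,X \right)} = k + k^{2}$ ($r{\left(k,X \right)} = k + k k = k + k^{2}$)
$v{\left(D \right)} = D$ ($v{\left(D \right)} = 1 D = D$)
$\left(114 + 102\right) r{\left(-4,6 \right)} v{\left(f \right)} = \left(114 + 102\right) - 4 \left(1 - 4\right) 19 = 216 \left(-4\right) \left(-3\right) 19 = 216 \cdot 12 \cdot 19 = 216 \cdot 228 = 49248$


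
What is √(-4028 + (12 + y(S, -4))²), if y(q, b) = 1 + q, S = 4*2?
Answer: I*√3587 ≈ 59.892*I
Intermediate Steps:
S = 8
√(-4028 + (12 + y(S, -4))²) = √(-4028 + (12 + (1 + 8))²) = √(-4028 + (12 + 9)²) = √(-4028 + 21²) = √(-4028 + 441) = √(-3587) = I*√3587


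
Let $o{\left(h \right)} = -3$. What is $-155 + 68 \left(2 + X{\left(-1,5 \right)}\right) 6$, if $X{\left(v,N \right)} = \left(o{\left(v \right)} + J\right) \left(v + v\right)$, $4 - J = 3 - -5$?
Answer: $6373$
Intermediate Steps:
$J = -4$ ($J = 4 - \left(3 - -5\right) = 4 - \left(3 + 5\right) = 4 - 8 = -4$)
$X{\left(v,N \right)} = - 14 v$ ($X{\left(v,N \right)} = \left(-3 - 4\right) \left(v + v\right) = - 7 \cdot 2 v = - 14 v$)
$-155 + 68 \left(2 + X{\left(-1,5 \right)}\right) 6 = -155 + 68 \left(2 - -14\right) 6 = -155 + 68 \left(2 + 14\right) 6 = -155 + 68 \cdot 16 \cdot 6 = -155 + 68 \cdot 96 = -155 + 6528 = 6373$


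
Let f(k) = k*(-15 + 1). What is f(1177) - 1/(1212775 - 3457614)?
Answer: -36990457041/2244839 ≈ -16478.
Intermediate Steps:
f(k) = -14*k (f(k) = k*(-14) = -14*k)
f(1177) - 1/(1212775 - 3457614) = -14*1177 - 1/(1212775 - 3457614) = -16478 - 1/(-2244839) = -16478 - 1*(-1/2244839) = -16478 + 1/2244839 = -36990457041/2244839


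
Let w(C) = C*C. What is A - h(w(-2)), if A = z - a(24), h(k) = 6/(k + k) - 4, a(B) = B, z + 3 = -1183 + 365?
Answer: -3367/4 ≈ -841.75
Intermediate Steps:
z = -821 (z = -3 + (-1183 + 365) = -3 - 818 = -821)
w(C) = C**2
h(k) = -4 + 3/k (h(k) = 6/(2*k) - 4 = (1/(2*k))*6 - 4 = 3/k - 4 = -4 + 3/k)
A = -845 (A = -821 - 1*24 = -821 - 24 = -845)
A - h(w(-2)) = -845 - (-4 + 3/((-2)**2)) = -845 - (-4 + 3/4) = -845 - 1*(-13/4) = -845 + 13/4 = -3367/4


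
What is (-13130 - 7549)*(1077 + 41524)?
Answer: -880946079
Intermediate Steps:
(-13130 - 7549)*(1077 + 41524) = -20679*42601 = -880946079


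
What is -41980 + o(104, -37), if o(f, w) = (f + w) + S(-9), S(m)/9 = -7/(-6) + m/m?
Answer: -83787/2 ≈ -41894.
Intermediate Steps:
S(m) = 39/2 (S(m) = 9*(-7/(-6) + m/m) = 9*(-7*(-1/6) + 1) = 9*(7/6 + 1) = 9*(13/6) = 39/2)
o(f, w) = 39/2 + f + w (o(f, w) = (f + w) + 39/2 = 39/2 + f + w)
-41980 + o(104, -37) = -41980 + (39/2 + 104 - 37) = -41980 + 173/2 = -83787/2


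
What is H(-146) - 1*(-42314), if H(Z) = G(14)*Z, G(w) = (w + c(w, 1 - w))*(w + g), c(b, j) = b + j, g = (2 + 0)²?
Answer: 2894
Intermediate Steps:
g = 4 (g = 2² = 4)
G(w) = (1 + w)*(4 + w) (G(w) = (w + (w + (1 - w)))*(w + 4) = (w + 1)*(4 + w) = (1 + w)*(4 + w))
H(Z) = 270*Z (H(Z) = (4 + 14² + 5*14)*Z = (4 + 196 + 70)*Z = 270*Z)
H(-146) - 1*(-42314) = 270*(-146) - 1*(-42314) = -39420 + 42314 = 2894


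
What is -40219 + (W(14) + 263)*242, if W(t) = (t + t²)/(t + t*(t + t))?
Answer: 683013/29 ≈ 23552.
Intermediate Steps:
W(t) = (t + t²)/(t + 2*t²) (W(t) = (t + t²)/(t + t*(2*t)) = (t + t²)/(t + 2*t²))
-40219 + (W(14) + 263)*242 = -40219 + ((1 + 14)/(1 + 2*14) + 263)*242 = -40219 + (15/(1 + 28) + 263)*242 = -40219 + (15/29 + 263)*242 = -40219 + (7642/29)*242 = -40219 + 1849364/29 = 683013/29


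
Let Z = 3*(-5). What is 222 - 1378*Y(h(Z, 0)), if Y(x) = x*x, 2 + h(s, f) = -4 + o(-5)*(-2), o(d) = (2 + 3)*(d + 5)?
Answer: -49386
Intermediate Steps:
o(d) = 25 + 5*d (o(d) = 5*(5 + d) = 25 + 5*d)
Z = -15
h(s, f) = -6 (h(s, f) = -2 + (-4 + (25 + 5*(-5))*(-2)) = -2 + (-4 + (25 - 25)*(-2)) = -2 + (-4 + 0*(-2)) = -2 + (-4 + 0) = -2 - 4 = -6)
Y(x) = x²
222 - 1378*Y(h(Z, 0)) = 222 - 1378*(-6)² = 222 - 1378*36 = 222 - 49608 = -49386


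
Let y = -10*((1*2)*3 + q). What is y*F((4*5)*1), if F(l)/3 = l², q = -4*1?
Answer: -24000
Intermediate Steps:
q = -4
F(l) = 3*l²
y = -20 (y = -10*((1*2)*3 - 4) = -10*(2*3 - 4) = -10*(6 - 4) = -10*2 = -20)
y*F((4*5)*1) = -60*((4*5)*1)² = -60*(20*1)² = -60*20² = -60*400 = -20*1200 = -24000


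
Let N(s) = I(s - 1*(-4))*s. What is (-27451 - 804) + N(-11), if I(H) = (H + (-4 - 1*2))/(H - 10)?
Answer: -480478/17 ≈ -28263.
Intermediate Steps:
I(H) = (-6 + H)/(-10 + H) (I(H) = (H + (-4 - 2))/(-10 + H) = (H - 6)/(-10 + H) = (-6 + H)/(-10 + H))
N(s) = s*(-2 + s)/(-6 + s) (N(s) = ((-6 + (s - 1*(-4)))/(-10 + (s - 1*(-4))))*s = ((-6 + (s + 4))/(-10 + (s + 4)))*s = ((-6 + (4 + s))/(-10 + (4 + s)))*s = ((-2 + s)/(-6 + s))*s = s*(-2 + s)/(-6 + s))
(-27451 - 804) + N(-11) = (-27451 - 804) - 11*(-2 - 11)/(-6 - 11) = -28255 - 11*(-13)/(-17) = -28255 - 11*(-1/17)*(-13) = -28255 - 143/17 = -480478/17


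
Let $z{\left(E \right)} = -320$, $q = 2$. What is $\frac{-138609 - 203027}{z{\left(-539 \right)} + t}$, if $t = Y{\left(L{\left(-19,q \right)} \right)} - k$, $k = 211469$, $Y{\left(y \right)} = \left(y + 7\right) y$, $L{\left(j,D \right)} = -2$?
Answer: $\frac{892}{553} \approx 1.613$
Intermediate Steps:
$Y{\left(y \right)} = y \left(7 + y\right)$ ($Y{\left(y \right)} = \left(7 + y\right) y = y \left(7 + y\right)$)
$t = -211479$ ($t = - 2 \left(7 - 2\right) - 211469 = \left(-2\right) 5 - 211469 = -10 - 211469 = -211479$)
$\frac{-138609 - 203027}{z{\left(-539 \right)} + t} = \frac{-138609 - 203027}{-320 - 211479} = - \frac{341636}{-211799} = \left(-341636\right) \left(- \frac{1}{211799}\right) = \frac{892}{553}$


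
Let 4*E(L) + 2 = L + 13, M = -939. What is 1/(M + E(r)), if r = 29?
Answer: -1/929 ≈ -0.0010764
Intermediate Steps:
E(L) = 11/4 + L/4 (E(L) = -½ + (L + 13)/4 = -½ + (13 + L)/4 = -½ + (13/4 + L/4) = 11/4 + L/4)
1/(M + E(r)) = 1/(-939 + (11/4 + (¼)*29)) = 1/(-939 + (11/4 + 29/4)) = 1/(-939 + 10) = 1/(-929) = -1/929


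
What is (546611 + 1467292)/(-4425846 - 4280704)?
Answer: -2013903/8706550 ≈ -0.23131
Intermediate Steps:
(546611 + 1467292)/(-4425846 - 4280704) = 2013903/(-8706550) = 2013903*(-1/8706550) = -2013903/8706550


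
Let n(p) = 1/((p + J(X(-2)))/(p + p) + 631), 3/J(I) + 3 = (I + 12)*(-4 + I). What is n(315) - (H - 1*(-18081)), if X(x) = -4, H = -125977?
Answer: 479338992427/4442602 ≈ 1.0790e+5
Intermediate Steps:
J(I) = 3/(-3 + (-4 + I)*(12 + I)) (J(I) = 3/(-3 + (I + 12)*(-4 + I)) = 3/(-3 + (12 + I)*(-4 + I)) = 3/(-3 + (-4 + I)*(12 + I)))
n(p) = 1/(631 + (-3/67 + p)/(2*p)) (n(p) = 1/((p + 3/(-51 + (-4)**2 + 8*(-4)))/(p + p) + 631) = 1/((p + 3/(-51 + 16 - 32))/((2*p)) + 631) = 1/((p + 3/(-67))*(1/(2*p)) + 631) = 1/((p + 3*(-1/67))*(1/(2*p)) + 631) = 1/((p - 3/67)*(1/(2*p)) + 631) = 1/((-3/67 + p)*(1/(2*p)) + 631) = 1/((-3/67 + p)/(2*p) + 631) = 1/(631 + (-3/67 + p)/(2*p)))
n(315) - (H - 1*(-18081)) = (134/3)*315/(-1 + 28207*315) - (-125977 - 1*(-18081)) = (134/3)*315/(-1 + 8885205) - (-125977 + 18081) = (134/3)*315/8885204 - 1*(-107896) = (134/3)*315*(1/8885204) + 107896 = 7035/4442602 + 107896 = 479338992427/4442602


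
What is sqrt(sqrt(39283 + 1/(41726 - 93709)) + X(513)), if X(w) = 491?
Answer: sqrt(1326796053899 + 103966*sqrt(26537947739201))/51983 ≈ 26.253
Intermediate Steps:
sqrt(sqrt(39283 + 1/(41726 - 93709)) + X(513)) = sqrt(sqrt(39283 + 1/(41726 - 93709)) + 491) = sqrt(sqrt(39283 + 1/(-51983)) + 491) = sqrt(sqrt(39283 - 1/51983) + 491) = sqrt(sqrt(2042048188/51983) + 491) = sqrt(2*sqrt(26537947739201)/51983 + 491) = sqrt(491 + 2*sqrt(26537947739201)/51983)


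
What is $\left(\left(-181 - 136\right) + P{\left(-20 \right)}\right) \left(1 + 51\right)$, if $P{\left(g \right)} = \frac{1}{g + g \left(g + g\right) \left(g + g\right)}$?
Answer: $- \frac{131954433}{8005} \approx -16484.0$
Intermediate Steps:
$P{\left(g \right)} = \frac{1}{g + 4 g^{3}}$ ($P{\left(g \right)} = \frac{1}{g + g 2 g 2 g} = \frac{1}{g + 2 g^{2} \cdot 2 g} = \frac{1}{g + 4 g^{3}}$)
$\left(\left(-181 - 136\right) + P{\left(-20 \right)}\right) \left(1 + 51\right) = \left(\left(-181 - 136\right) + \frac{1}{-20 + 4 \left(-20\right)^{3}}\right) \left(1 + 51\right) = \left(\left(-181 - 136\right) + \frac{1}{-20 + 4 \left(-8000\right)}\right) 52 = \left(-317 + \frac{1}{-20 - 32000}\right) 52 = \left(-317 + \frac{1}{-32020}\right) 52 = \left(-317 - \frac{1}{32020}\right) 52 = \left(- \frac{10150341}{32020}\right) 52 = - \frac{131954433}{8005}$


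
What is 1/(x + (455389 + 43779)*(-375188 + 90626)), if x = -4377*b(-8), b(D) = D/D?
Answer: -1/142044248793 ≈ -7.0401e-12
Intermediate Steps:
b(D) = 1
x = -4377 (x = -4377*1 = -4377)
1/(x + (455389 + 43779)*(-375188 + 90626)) = 1/(-4377 + (455389 + 43779)*(-375188 + 90626)) = 1/(-4377 + 499168*(-284562)) = 1/(-4377 - 142044244416) = 1/(-142044248793) = -1/142044248793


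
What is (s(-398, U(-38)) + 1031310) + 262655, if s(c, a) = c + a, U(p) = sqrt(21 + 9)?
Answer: 1293567 + sqrt(30) ≈ 1.2936e+6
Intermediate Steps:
U(p) = sqrt(30)
s(c, a) = a + c
(s(-398, U(-38)) + 1031310) + 262655 = ((sqrt(30) - 398) + 1031310) + 262655 = ((-398 + sqrt(30)) + 1031310) + 262655 = (1030912 + sqrt(30)) + 262655 = 1293567 + sqrt(30)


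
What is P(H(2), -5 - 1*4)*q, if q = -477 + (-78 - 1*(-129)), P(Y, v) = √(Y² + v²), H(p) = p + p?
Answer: -426*√97 ≈ -4195.6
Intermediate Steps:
H(p) = 2*p
q = -426 (q = -477 + (-78 + 129) = -477 + 51 = -426)
P(H(2), -5 - 1*4)*q = √((2*2)² + (-5 - 1*4)²)*(-426) = √(4² + (-5 - 4)²)*(-426) = √(16 + (-9)²)*(-426) = √(16 + 81)*(-426) = √97*(-426) = -426*√97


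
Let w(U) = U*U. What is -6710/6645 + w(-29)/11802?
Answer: -4906865/5228286 ≈ -0.93852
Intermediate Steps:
w(U) = U²
-6710/6645 + w(-29)/11802 = -6710/6645 + (-29)²/11802 = -6710*1/6645 + 841*(1/11802) = -1342/1329 + 841/11802 = -4906865/5228286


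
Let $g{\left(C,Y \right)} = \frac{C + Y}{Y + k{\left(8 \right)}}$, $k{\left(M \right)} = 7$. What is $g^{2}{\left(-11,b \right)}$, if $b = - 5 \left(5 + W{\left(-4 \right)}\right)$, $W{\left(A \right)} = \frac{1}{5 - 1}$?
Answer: $\frac{22201}{5929} \approx 3.7445$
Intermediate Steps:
$W{\left(A \right)} = \frac{1}{4}$
$b = - \frac{105}{4}$ ($b = - 5 \left(5 + \frac{1}{4}\right) = \left(-5\right) \frac{21}{4} = - \frac{105}{4} \approx -26.25$)
$g{\left(C,Y \right)} = \frac{C + Y}{7 + Y}$ ($g{\left(C,Y \right)} = \frac{C + Y}{Y + 7} = \frac{C + Y}{7 + Y}$)
$g^{2}{\left(-11,b \right)} = \left(\frac{-11 - \frac{105}{4}}{7 - \frac{105}{4}}\right)^{2} = \left(\frac{1}{- \frac{77}{4}} \left(- \frac{149}{4}\right)\right)^{2} = \left(\left(- \frac{4}{77}\right) \left(- \frac{149}{4}\right)\right)^{2} = \left(\frac{149}{77}\right)^{2} = \frac{22201}{5929}$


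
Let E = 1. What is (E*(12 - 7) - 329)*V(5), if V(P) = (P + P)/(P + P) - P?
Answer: 1296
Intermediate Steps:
V(P) = 1 - P (V(P) = (2*P)/((2*P)) - P = (2*P)*(1/(2*P)) - P = 1 - P)
(E*(12 - 7) - 329)*V(5) = (1*(12 - 7) - 329)*(1 - 1*5) = (1*5 - 329)*(1 - 5) = (5 - 329)*(-4) = -324*(-4) = 1296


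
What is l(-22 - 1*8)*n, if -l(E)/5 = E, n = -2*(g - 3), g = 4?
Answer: -300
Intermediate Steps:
n = -2 (n = -2*(4 - 3) = -2*1 = -2)
l(E) = -5*E
l(-22 - 1*8)*n = -5*(-22 - 1*8)*(-2) = -5*(-22 - 8)*(-2) = -5*(-30)*(-2) = 150*(-2) = -300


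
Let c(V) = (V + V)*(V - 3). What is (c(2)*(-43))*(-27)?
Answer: -4644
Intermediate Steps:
c(V) = 2*V*(-3 + V) (c(V) = (2*V)*(-3 + V) = 2*V*(-3 + V))
(c(2)*(-43))*(-27) = ((2*2*(-3 + 2))*(-43))*(-27) = ((2*2*(-1))*(-43))*(-27) = -4*(-43)*(-27) = 172*(-27) = -4644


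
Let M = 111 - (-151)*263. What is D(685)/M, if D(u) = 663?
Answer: 663/39824 ≈ 0.016648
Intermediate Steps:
M = 39824 (M = 111 - 151*(-263) = 111 + 39713 = 39824)
D(685)/M = 663/39824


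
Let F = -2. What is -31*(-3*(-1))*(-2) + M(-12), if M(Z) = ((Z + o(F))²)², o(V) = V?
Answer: 38602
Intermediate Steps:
M(Z) = (-2 + Z)⁴ (M(Z) = ((Z - 2)²)² = ((-2 + Z)²)² = (-2 + Z)⁴)
-31*(-3*(-1))*(-2) + M(-12) = -31*(-3*(-1))*(-2) + (-2 - 12)⁴ = -93*(-2) + (-14)⁴ = -31*(-6) + 38416 = 186 + 38416 = 38602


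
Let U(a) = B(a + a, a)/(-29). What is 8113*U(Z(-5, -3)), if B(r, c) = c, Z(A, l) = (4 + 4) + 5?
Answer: -105469/29 ≈ -3636.9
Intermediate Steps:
Z(A, l) = 13 (Z(A, l) = 8 + 5 = 13)
U(a) = -a/29 (U(a) = a/(-29) = a*(-1/29) = -a/29)
8113*U(Z(-5, -3)) = 8113*(-1/29*13) = 8113*(-13/29) = -105469/29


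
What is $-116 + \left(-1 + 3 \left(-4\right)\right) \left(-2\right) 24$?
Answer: $508$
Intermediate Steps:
$-116 + \left(-1 + 3 \left(-4\right)\right) \left(-2\right) 24 = -116 + \left(-1 - 12\right) \left(-2\right) 24 = -116 + \left(-13\right) \left(-2\right) 24 = -116 + 26 \cdot 24 = -116 + 624 = 508$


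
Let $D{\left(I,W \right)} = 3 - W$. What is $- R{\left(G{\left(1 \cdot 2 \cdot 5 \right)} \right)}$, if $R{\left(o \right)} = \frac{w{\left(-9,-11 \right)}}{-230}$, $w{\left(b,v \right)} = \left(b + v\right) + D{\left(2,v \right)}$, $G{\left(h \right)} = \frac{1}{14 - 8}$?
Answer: $- \frac{3}{115} \approx -0.026087$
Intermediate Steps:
$G{\left(h \right)} = \frac{1}{6}$
$w{\left(b,v \right)} = 3 + b$ ($w{\left(b,v \right)} = \left(b + v\right) - \left(-3 + v\right) = 3 + b$)
$R{\left(o \right)} = \frac{3}{115}$ ($R{\left(o \right)} = \frac{3 - 9}{-230} = \left(-6\right) \left(- \frac{1}{230}\right) = \frac{3}{115}$)
$- R{\left(G{\left(1 \cdot 2 \cdot 5 \right)} \right)} = \left(-1\right) \frac{3}{115} = - \frac{3}{115}$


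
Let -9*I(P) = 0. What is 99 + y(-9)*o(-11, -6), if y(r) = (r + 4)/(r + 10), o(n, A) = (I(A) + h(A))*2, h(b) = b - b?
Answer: 99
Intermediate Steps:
h(b) = 0
I(P) = 0 (I(P) = -⅑*0 = 0)
o(n, A) = 0 (o(n, A) = (0 + 0)*2 = 0*2 = 0)
y(r) = (4 + r)/(10 + r)
99 + y(-9)*o(-11, -6) = 99 + ((4 - 9)/(10 - 9))*0 = 99 + (-5/1)*0 = 99 + (1*(-5))*0 = 99 - 5*0 = 99 + 0 = 99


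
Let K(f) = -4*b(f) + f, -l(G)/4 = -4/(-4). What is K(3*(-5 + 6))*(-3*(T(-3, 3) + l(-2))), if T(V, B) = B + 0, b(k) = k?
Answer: -27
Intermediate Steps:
l(G) = -4 (l(G) = -(-16)/(-4) = -(-16)*(-1)/4 = -4*1 = -4)
T(V, B) = B
K(f) = -3*f (K(f) = -4*f + f = -3*f)
K(3*(-5 + 6))*(-3*(T(-3, 3) + l(-2))) = (-9*(-5 + 6))*(-3*(3 - 4)) = (-9)*(-3*(-1)) = -3*3*3 = -9*3 = -27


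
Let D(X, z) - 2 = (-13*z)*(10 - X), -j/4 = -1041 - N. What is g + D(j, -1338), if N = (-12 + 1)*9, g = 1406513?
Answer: -63960137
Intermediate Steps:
N = -99 (N = -11*9 = -99)
j = 3768 (j = -4*(-1041 - 1*(-99)) = -4*(-1041 + 99) = -4*(-942) = 3768)
D(X, z) = 2 - 13*z*(10 - X) (D(X, z) = 2 + (-13*z)*(10 - X) = 2 - 13*z*(10 - X))
g + D(j, -1338) = 1406513 + (2 - 130*(-1338) + 13*3768*(-1338)) = 1406513 + (2 + 173940 - 65540592) = 1406513 - 65366650 = -63960137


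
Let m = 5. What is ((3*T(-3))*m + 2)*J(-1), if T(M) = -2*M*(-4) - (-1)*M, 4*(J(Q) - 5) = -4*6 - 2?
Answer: 1209/2 ≈ 604.50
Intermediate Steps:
J(Q) = -3/2 (J(Q) = 5 + (-4*6 - 2)/4 = 5 + (-24 - 2)/4 = 5 + (¼)*(-26) = 5 - 13/2 = -3/2)
T(M) = 9*M (T(M) = 8*M + M = 9*M)
((3*T(-3))*m + 2)*J(-1) = ((3*(9*(-3)))*5 + 2)*(-3/2) = ((3*(-27))*5 + 2)*(-3/2) = (-81*5 + 2)*(-3/2) = (-405 + 2)*(-3/2) = -403*(-3/2) = 1209/2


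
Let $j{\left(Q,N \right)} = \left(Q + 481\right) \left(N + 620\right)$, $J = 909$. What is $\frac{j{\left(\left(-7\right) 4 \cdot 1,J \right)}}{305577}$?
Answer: $\frac{230879}{101859} \approx 2.2667$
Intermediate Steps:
$j{\left(Q,N \right)} = \left(481 + Q\right) \left(620 + N\right)$
$\frac{j{\left(\left(-7\right) 4 \cdot 1,J \right)}}{305577} = \frac{298220 + 481 \cdot 909 + 620 \left(-7\right) 4 \cdot 1 + 909 \left(-7\right) 4 \cdot 1}{305577} = \left(298220 + 437229 + 620 \left(\left(-28\right) 1\right) + 909 \left(\left(-28\right) 1\right)\right) \frac{1}{305577} = \left(298220 + 437229 + 620 \left(-28\right) + 909 \left(-28\right)\right) \frac{1}{305577} = \left(298220 + 437229 - 17360 - 25452\right) \frac{1}{305577} = 692637 \cdot \frac{1}{305577} = \frac{230879}{101859}$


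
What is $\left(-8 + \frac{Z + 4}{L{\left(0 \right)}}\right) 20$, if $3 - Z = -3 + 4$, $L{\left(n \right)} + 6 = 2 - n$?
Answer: $-190$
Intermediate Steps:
$L{\left(n \right)} = -4 - n$ ($L{\left(n \right)} = -6 - \left(-2 + n\right) = -4 - n$)
$Z = 2$ ($Z = 3 - \left(-3 + 4\right) = 3 - 1 = 2$)
$\left(-8 + \frac{Z + 4}{L{\left(0 \right)}}\right) 20 = \left(-8 + \frac{2 + 4}{-4 - 0}\right) 20 = \left(-8 + \frac{6}{-4 + 0}\right) 20 = \left(-8 + \frac{6}{-4}\right) 20 = \left(-8 + 6 \left(- \frac{1}{4}\right)\right) 20 = \left(-8 - \frac{3}{2}\right) 20 = \left(- \frac{19}{2}\right) 20 = -190$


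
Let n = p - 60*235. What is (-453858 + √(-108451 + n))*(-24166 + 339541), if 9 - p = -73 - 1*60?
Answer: -143135466750 + 946125*I*√13601 ≈ -1.4314e+11 + 1.1034e+8*I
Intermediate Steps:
p = 142 (p = 9 - (-73 - 1*60) = 9 - (-73 - 60) = 9 - 1*(-133) = 9 + 133 = 142)
n = -13958 (n = 142 - 60*235 = 142 - 14100 = -13958)
(-453858 + √(-108451 + n))*(-24166 + 339541) = (-453858 + √(-108451 - 13958))*(-24166 + 339541) = (-453858 + √(-122409))*315375 = (-453858 + 3*I*√13601)*315375 = -143135466750 + 946125*I*√13601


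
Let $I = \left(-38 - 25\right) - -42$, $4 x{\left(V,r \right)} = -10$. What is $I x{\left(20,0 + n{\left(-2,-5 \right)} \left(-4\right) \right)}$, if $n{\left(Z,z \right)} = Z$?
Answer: $\frac{105}{2} \approx 52.5$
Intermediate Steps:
$x{\left(V,r \right)} = - \frac{5}{2}$ ($x{\left(V,r \right)} = \frac{1}{4} \left(-10\right) = - \frac{5}{2}$)
$I = -21$ ($I = \left(-38 - 25\right) + 42 = -63 + 42 = -21$)
$I x{\left(20,0 + n{\left(-2,-5 \right)} \left(-4\right) \right)} = \left(-21\right) \left(- \frac{5}{2}\right) = \frac{105}{2}$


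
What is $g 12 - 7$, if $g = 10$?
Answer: $113$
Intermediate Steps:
$g 12 - 7 = 10 \cdot 12 - 7 = 120 - 7 = 113$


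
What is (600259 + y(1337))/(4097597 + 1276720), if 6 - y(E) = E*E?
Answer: -395768/1791439 ≈ -0.22092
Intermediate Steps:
y(E) = 6 - E² (y(E) = 6 - E*E = 6 - E²)
(600259 + y(1337))/(4097597 + 1276720) = (600259 + (6 - 1*1337²))/(4097597 + 1276720) = (600259 + (6 - 1*1787569))/5374317 = (600259 + (6 - 1787569))*(1/5374317) = (600259 - 1787563)*(1/5374317) = -1187304*1/5374317 = -395768/1791439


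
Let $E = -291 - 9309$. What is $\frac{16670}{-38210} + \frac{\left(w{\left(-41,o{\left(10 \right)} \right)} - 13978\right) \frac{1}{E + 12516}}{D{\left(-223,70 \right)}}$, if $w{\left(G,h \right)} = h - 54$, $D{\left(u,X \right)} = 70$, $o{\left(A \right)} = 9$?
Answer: $- \frac{393849923}{779942520} \approx -0.50497$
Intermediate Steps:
$E = -9600$ ($E = -291 - 9309 = -9600$)
$w{\left(G,h \right)} = -54 + h$ ($w{\left(G,h \right)} = h - 54 = -54 + h$)
$\frac{16670}{-38210} + \frac{\left(w{\left(-41,o{\left(10 \right)} \right)} - 13978\right) \frac{1}{E + 12516}}{D{\left(-223,70 \right)}} = \frac{16670}{-38210} + \frac{\left(\left(-54 + 9\right) - 13978\right) \frac{1}{-9600 + 12516}}{70} = 16670 \left(- \frac{1}{38210}\right) + \frac{-45 - 13978}{2916} \cdot \frac{1}{70} = - \frac{1667}{3821} + \left(-14023\right) \frac{1}{2916} \cdot \frac{1}{70} = - \frac{1667}{3821} - \frac{14023}{204120} = - \frac{393849923}{779942520}$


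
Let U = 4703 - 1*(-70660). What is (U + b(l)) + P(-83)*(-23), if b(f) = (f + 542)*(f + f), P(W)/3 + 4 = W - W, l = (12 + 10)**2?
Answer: 1068807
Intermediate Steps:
l = 484 (l = 22**2 = 484)
P(W) = -12 (P(W) = -12 + 3*(W - W) = -12 + 3*0 = -12 + 0 = -12)
b(f) = 2*f*(542 + f) (b(f) = (542 + f)*(2*f) = 2*f*(542 + f))
U = 75363 (U = 4703 + 70660 = 75363)
(U + b(l)) + P(-83)*(-23) = (75363 + 2*484*(542 + 484)) - 12*(-23) = (75363 + 2*484*1026) + 276 = (75363 + 993168) + 276 = 1068531 + 276 = 1068807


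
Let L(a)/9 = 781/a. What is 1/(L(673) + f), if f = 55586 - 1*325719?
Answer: -673/181792480 ≈ -3.7020e-6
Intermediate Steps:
f = -270133 (f = 55586 - 325719 = -270133)
L(a) = 7029/a (L(a) = 9*(781/a) = 7029/a)
1/(L(673) + f) = 1/(7029/673 - 270133) = 1/(-181792480/673) = -673/181792480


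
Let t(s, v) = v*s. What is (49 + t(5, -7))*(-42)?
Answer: -588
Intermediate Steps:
t(s, v) = s*v
(49 + t(5, -7))*(-42) = (49 + 5*(-7))*(-42) = (49 - 35)*(-42) = 14*(-42) = -588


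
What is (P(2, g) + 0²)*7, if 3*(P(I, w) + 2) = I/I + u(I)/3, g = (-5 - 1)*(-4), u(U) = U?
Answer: -91/9 ≈ -10.111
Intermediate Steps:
g = 24 (g = -6*(-4) = 24)
P(I, w) = -5/3 + I/9 (P(I, w) = -2 + (I/I + I/3)/3 = -2 + (1 + I*(⅓))/3 = -2 + (1 + I/3)/3 = -2 + (⅓ + I/9) = -5/3 + I/9)
(P(2, g) + 0²)*7 = ((-5/3 + (⅑)*2) + 0²)*7 = ((-5/3 + 2/9) + 0)*7 = (-13/9 + 0)*7 = -13/9*7 = -91/9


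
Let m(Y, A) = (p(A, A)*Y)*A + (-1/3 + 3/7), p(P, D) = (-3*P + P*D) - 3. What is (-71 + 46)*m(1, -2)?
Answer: 7300/21 ≈ 347.62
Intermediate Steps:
p(P, D) = -3 - 3*P + D*P (p(P, D) = (-3*P + D*P) - 3 = -3 - 3*P + D*P)
m(Y, A) = 2/21 + A*Y*(-3 + A² - 3*A) (m(Y, A) = ((-3 - 3*A + A*A)*Y)*A + (-1/3 + 3/7) = ((-3 - 3*A + A²)*Y)*A + (-1*⅓ + 3*(⅐)) = ((-3 + A² - 3*A)*Y)*A + (-⅓ + 3/7) = (Y*(-3 + A² - 3*A))*A + 2/21 = A*Y*(-3 + A² - 3*A) + 2/21 = 2/21 + A*Y*(-3 + A² - 3*A))
(-71 + 46)*m(1, -2) = (-71 + 46)*(2/21 - 1*(-2)*1*(3 - 1*(-2)² + 3*(-2))) = -25*(2/21 - 1*(-2)*1*(3 - 1*4 - 6)) = -25*(2/21 - 1*(-2)*1*(3 - 4 - 6)) = -25*(2/21 - 1*(-2)*1*(-7)) = -25*(2/21 - 14) = -25*(-292/21) = 7300/21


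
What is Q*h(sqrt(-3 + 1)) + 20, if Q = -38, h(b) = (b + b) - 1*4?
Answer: 172 - 76*I*sqrt(2) ≈ 172.0 - 107.48*I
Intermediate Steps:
h(b) = -4 + 2*b (h(b) = 2*b - 4 = -4 + 2*b)
Q*h(sqrt(-3 + 1)) + 20 = -38*(-4 + 2*sqrt(-3 + 1)) + 20 = -38*(-4 + 2*sqrt(-2)) + 20 = -38*(-4 + 2*(I*sqrt(2))) + 20 = -38*(-4 + 2*I*sqrt(2)) + 20 = (152 - 76*I*sqrt(2)) + 20 = 172 - 76*I*sqrt(2)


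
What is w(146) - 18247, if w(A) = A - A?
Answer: -18247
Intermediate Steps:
w(A) = 0
w(146) - 18247 = 0 - 18247 = -18247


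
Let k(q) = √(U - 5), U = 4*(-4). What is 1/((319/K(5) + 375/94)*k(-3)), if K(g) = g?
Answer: -470*I*√21/669081 ≈ -0.0032191*I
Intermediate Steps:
U = -16
k(q) = I*√21 (k(q) = √(-16 - 5) = √(-21) = I*√21)
1/((319/K(5) + 375/94)*k(-3)) = 1/((319/5 + 375/94)*(I*√21)) = 1/(31861*(I*√21)/470) = 1/(31861*I*√21/470) = -470*I*√21/669081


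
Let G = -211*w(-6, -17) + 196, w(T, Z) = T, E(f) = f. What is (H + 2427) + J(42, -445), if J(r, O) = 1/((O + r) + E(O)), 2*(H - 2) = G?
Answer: 2679679/848 ≈ 3160.0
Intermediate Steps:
G = 1462 (G = -211*(-6) + 196 = 1266 + 196 = 1462)
H = 733 (H = 2 + (½)*1462 = 2 + 731 = 733)
J(r, O) = 1/(r + 2*O) (J(r, O) = 1/((O + r) + O) = 1/(r + 2*O))
(H + 2427) + J(42, -445) = (733 + 2427) + 1/(42 + 2*(-445)) = 3160 + 1/(42 - 890) = 3160 + 1/(-848) = 3160 - 1/848 = 2679679/848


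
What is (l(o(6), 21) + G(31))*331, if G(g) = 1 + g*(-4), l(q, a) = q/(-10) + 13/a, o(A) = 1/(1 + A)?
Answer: -8507693/210 ≈ -40513.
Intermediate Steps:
l(q, a) = 13/a - q/10 (l(q, a) = q*(-1/10) + 13/a = -q/10 + 13/a = 13/a - q/10)
G(g) = 1 - 4*g
(l(o(6), 21) + G(31))*331 = ((13/21 - 1/(10*(1 + 6))) + (1 - 4*31))*331 = ((13*(1/21) - 1/10/7) + (1 - 124))*331 = ((13/21 - 1/10*1/7) - 123)*331 = ((13/21 - 1/70) - 123)*331 = (127/210 - 123)*331 = -25703/210*331 = -8507693/210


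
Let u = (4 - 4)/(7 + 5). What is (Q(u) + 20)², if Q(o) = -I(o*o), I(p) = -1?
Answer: 441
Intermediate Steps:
u = 0 (u = 0/12 = 0*(1/12) = 0)
Q(o) = 1 (Q(o) = -1*(-1) = 1)
(Q(u) + 20)² = (1 + 20)² = 21² = 441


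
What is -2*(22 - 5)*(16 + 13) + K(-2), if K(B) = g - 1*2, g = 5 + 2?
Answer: -981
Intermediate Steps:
g = 7
K(B) = 5 (K(B) = 7 - 1*2 = 7 - 2 = 5)
-2*(22 - 5)*(16 + 13) + K(-2) = -2*(22 - 5)*(16 + 13) + 5 = -34*29 + 5 = -2*493 + 5 = -986 + 5 = -981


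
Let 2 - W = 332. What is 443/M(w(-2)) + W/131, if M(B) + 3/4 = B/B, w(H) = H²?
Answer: 231802/131 ≈ 1769.5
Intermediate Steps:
W = -330 (W = 2 - 1*332 = 2 - 332 = -330)
M(B) = ¼ (M(B) = -¾ + B/B = -¾ + 1 = ¼)
443/M(w(-2)) + W/131 = 443/(¼) - 330/131 = 443*4 - 330*1/131 = 1772 - 330/131 = 231802/131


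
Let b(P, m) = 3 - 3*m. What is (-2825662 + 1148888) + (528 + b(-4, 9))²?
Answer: -1422758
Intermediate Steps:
(-2825662 + 1148888) + (528 + b(-4, 9))² = (-2825662 + 1148888) + (528 + (3 - 3*9))² = -1676774 + (528 + (3 - 27))² = -1676774 + (528 - 24)² = -1676774 + 504² = -1676774 + 254016 = -1422758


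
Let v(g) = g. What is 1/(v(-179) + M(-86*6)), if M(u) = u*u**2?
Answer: -1/137388275 ≈ -7.2786e-9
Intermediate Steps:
M(u) = u**3
1/(v(-179) + M(-86*6)) = 1/(-179 + (-86*6)**3) = 1/(-179 + (-516)**3) = 1/(-179 - 137388096) = 1/(-137388275) = -1/137388275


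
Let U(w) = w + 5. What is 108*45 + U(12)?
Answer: 4877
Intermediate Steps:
U(w) = 5 + w
108*45 + U(12) = 108*45 + (5 + 12) = 4860 + 17 = 4877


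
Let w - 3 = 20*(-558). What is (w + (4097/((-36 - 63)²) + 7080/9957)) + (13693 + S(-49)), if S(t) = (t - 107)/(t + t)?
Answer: 4046585138345/1593946431 ≈ 2538.7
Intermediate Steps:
w = -11157 (w = 3 + 20*(-558) = 3 - 11160 = -11157)
S(t) = (-107 + t)/(2*t) (S(t) = (-107 + t)/((2*t)) = (-107 + t)*(1/(2*t)) = (-107 + t)/(2*t))
(w + (4097/((-36 - 63)²) + 7080/9957)) + (13693 + S(-49)) = (-11157 + (4097/((-36 - 63)²) + 7080/9957)) + (13693 + (½)*(-107 - 49)/(-49)) = (-11157 + (4097/((-99)²) + 7080*(1/9957))) + (13693 + (½)*(-1/49)*(-156)) = (-11157 + (4097/9801 + 2360/3319)) + (13693 + 78/49) = (-11157 + (4097*(1/9801) + 2360/3319)) + 671035/49 = (-11157 + (4097/9801 + 2360/3319)) + 671035/49 = (-11157 + 36728303/32529519) + 671035/49 = -362895115180/32529519 + 671035/49 = 4046585138345/1593946431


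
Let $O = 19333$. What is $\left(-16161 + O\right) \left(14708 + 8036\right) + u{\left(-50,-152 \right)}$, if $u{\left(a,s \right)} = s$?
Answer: $72143816$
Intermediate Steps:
$\left(-16161 + O\right) \left(14708 + 8036\right) + u{\left(-50,-152 \right)} = \left(-16161 + 19333\right) \left(14708 + 8036\right) - 152 = 3172 \cdot 22744 - 152 = 72143968 - 152 = 72143816$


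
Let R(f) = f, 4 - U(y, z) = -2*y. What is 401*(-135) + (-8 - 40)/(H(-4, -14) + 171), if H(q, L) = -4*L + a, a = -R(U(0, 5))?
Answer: -12072153/223 ≈ -54135.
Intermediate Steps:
U(y, z) = 4 + 2*y (U(y, z) = 4 - (-2)*y = 4 + 2*y)
a = -4 (a = -(4 + 2*0) = -(4 + 0) = -1*4 = -4)
H(q, L) = -4 - 4*L (H(q, L) = -4*L - 4 = -4 - 4*L)
401*(-135) + (-8 - 40)/(H(-4, -14) + 171) = 401*(-135) + (-8 - 40)/((-4 - 4*(-14)) + 171) = -54135 - 48/((-4 + 56) + 171) = -54135 - 48/(52 + 171) = -54135 - 48/223 = -12072153/223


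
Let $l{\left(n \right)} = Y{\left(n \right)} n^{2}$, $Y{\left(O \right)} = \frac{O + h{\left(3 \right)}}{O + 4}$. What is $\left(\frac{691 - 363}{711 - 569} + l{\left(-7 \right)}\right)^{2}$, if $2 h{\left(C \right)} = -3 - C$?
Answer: $\frac{1244819524}{45369} \approx 27438.0$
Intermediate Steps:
$h{\left(C \right)} = - \frac{3}{2} - \frac{C}{2}$ ($h{\left(C \right)} = \frac{-3 - C}{2} = - \frac{3}{2} - \frac{C}{2}$)
$Y{\left(O \right)} = \frac{-3 + O}{4 + O}$ ($Y{\left(O \right)} = \frac{O - 3}{O + 4} = \frac{O - 3}{4 + O} = \frac{-3 + O}{4 + O}$)
$l{\left(n \right)} = \frac{n^{2} \left(-3 + n\right)}{4 + n}$ ($l{\left(n \right)} = \frac{-3 + n}{4 + n} n^{2} = \frac{n^{2} \left(-3 + n\right)}{4 + n}$)
$\left(\frac{691 - 363}{711 - 569} + l{\left(-7 \right)}\right)^{2} = \left(\frac{691 - 363}{711 - 569} + \frac{\left(-7\right)^{2} \left(-3 - 7\right)}{4 - 7}\right)^{2} = \left(\frac{328}{142} + 49 \frac{1}{-3} \left(-10\right)\right)^{2} = \left(328 \cdot \frac{1}{142} + 49 \left(- \frac{1}{3}\right) \left(-10\right)\right)^{2} = \left(\frac{164}{71} + \frac{490}{3}\right)^{2} = \left(\frac{35282}{213}\right)^{2} = \frac{1244819524}{45369}$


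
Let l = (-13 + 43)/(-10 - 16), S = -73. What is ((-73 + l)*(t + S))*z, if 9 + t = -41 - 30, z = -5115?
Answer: -754421580/13 ≈ -5.8032e+7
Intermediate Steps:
l = -15/13 (l = 30/(-26) = 30*(-1/26) = -15/13 ≈ -1.1538)
t = -80 (t = -9 + (-41 - 30) = -9 - 71 = -80)
((-73 + l)*(t + S))*z = ((-73 - 15/13)*(-80 - 73))*(-5115) = -964/13*(-153)*(-5115) = (147492/13)*(-5115) = -754421580/13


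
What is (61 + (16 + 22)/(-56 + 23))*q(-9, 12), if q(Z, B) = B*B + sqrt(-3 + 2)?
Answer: 94800/11 + 1975*I/33 ≈ 8618.2 + 59.849*I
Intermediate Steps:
q(Z, B) = I + B**2 (q(Z, B) = B**2 + sqrt(-1) = B**2 + I = I + B**2)
(61 + (16 + 22)/(-56 + 23))*q(-9, 12) = (61 + (16 + 22)/(-56 + 23))*(I + 12**2) = (61 + 38/(-33))*(I + 144) = (61 + 38*(-1/33))*(144 + I) = (61 - 38/33)*(144 + I) = 1975*(144 + I)/33 = 94800/11 + 1975*I/33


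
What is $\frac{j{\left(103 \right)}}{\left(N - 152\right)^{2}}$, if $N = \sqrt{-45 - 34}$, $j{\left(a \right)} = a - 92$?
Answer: $\frac{11}{\left(152 - i \sqrt{79}\right)^{2}} \approx 0.00047125 + 5.5302 \cdot 10^{-5} i$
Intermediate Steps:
$j{\left(a \right)} = -92 + a$ ($j{\left(a \right)} = a - 92 = -92 + a$)
$N = i \sqrt{79}$ ($N = \sqrt{-79} = i \sqrt{79} \approx 8.8882 i$)
$\frac{j{\left(103 \right)}}{\left(N - 152\right)^{2}} = \frac{-92 + 103}{\left(i \sqrt{79} - 152\right)^{2}} = \frac{11}{\left(-152 + i \sqrt{79}\right)^{2}}$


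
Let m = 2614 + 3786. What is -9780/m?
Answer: -489/320 ≈ -1.5281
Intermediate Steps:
m = 6400
-9780/m = -9780/6400 = -9780*1/6400 = -489/320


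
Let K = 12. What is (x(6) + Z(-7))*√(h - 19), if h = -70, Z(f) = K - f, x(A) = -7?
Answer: 12*I*√89 ≈ 113.21*I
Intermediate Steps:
Z(f) = 12 - f
(x(6) + Z(-7))*√(h - 19) = (-7 + (12 - 1*(-7)))*√(-70 - 19) = (-7 + (12 + 7))*√(-89) = (-7 + 19)*(I*√89) = 12*(I*√89) = 12*I*√89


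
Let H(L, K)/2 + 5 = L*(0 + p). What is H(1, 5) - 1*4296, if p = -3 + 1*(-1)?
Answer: -4314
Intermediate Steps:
p = -4 (p = -3 - 1 = -4)
H(L, K) = -10 - 8*L (H(L, K) = -10 + 2*(L*(0 - 4)) = -10 + 2*(L*(-4)) = -10 + 2*(-4*L) = -10 - 8*L)
H(1, 5) - 1*4296 = (-10 - 8*1) - 1*4296 = (-10 - 8) - 4296 = -18 - 4296 = -4314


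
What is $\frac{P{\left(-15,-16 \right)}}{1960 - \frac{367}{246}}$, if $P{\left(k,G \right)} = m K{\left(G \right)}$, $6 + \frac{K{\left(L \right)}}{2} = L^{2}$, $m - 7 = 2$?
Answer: $\frac{1107000}{481793} \approx 2.2977$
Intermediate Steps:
$m = 9$ ($m = 7 + 2 = 9$)
$K{\left(L \right)} = -12 + 2 L^{2}$
$P{\left(k,G \right)} = -108 + 18 G^{2}$ ($P{\left(k,G \right)} = 9 \left(-12 + 2 G^{2}\right) = -108 + 18 G^{2}$)
$\frac{P{\left(-15,-16 \right)}}{1960 - \frac{367}{246}} = \frac{-108 + 18 \left(-16\right)^{2}}{1960 - \frac{367}{246}} = \frac{-108 + 18 \cdot 256}{1960 - \frac{367}{246}} = \frac{-108 + 4608}{1960 - \frac{367}{246}} = \frac{4500}{\frac{481793}{246}} = 4500 \cdot \frac{246}{481793} = \frac{1107000}{481793}$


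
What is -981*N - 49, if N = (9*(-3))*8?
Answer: 211847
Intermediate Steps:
N = -216 (N = -27*8 = -216)
-981*N - 49 = -981*(-216) - 49 = 211896 - 49 = 211847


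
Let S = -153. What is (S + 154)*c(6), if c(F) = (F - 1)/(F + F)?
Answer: 5/12 ≈ 0.41667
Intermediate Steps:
c(F) = (-1 + F)/(2*F) (c(F) = (-1 + F)/((2*F)) = (-1 + F)*(1/(2*F)) = (-1 + F)/(2*F))
(S + 154)*c(6) = (-153 + 154)*((½)*(-1 + 6)/6) = 1*((½)*(⅙)*5) = 1*(5/12) = 5/12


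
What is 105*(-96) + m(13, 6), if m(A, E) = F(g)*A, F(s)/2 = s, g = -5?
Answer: -10210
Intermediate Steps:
F(s) = 2*s
m(A, E) = -10*A (m(A, E) = (2*(-5))*A = -10*A)
105*(-96) + m(13, 6) = 105*(-96) - 10*13 = -10080 - 130 = -10210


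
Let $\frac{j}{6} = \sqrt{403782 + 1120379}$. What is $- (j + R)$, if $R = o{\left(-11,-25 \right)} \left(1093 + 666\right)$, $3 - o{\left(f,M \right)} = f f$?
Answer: $207562 - 6 \sqrt{1524161} \approx 2.0015 \cdot 10^{5}$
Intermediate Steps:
$o{\left(f,M \right)} = 3 - f^{2}$ ($o{\left(f,M \right)} = 3 - f f = 3 - f^{2}$)
$R = -207562$ ($R = \left(3 - \left(-11\right)^{2}\right) \left(1093 + 666\right) = \left(3 - 121\right) 1759 = \left(-118\right) 1759 = -207562$)
$j = 6 \sqrt{1524161}$ ($j = 6 \sqrt{403782 + 1120379} = 6 \sqrt{1524161} \approx 7407.4$)
$- (j + R) = - (6 \sqrt{1524161} - 207562) = - (-207562 + 6 \sqrt{1524161}) = 207562 - 6 \sqrt{1524161}$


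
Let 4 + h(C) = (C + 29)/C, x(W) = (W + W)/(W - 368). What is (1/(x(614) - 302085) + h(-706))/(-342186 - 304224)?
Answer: 15954735493/3391328493930372 ≈ 4.7046e-6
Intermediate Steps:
x(W) = 2*W/(-368 + W) (x(W) = (2*W)/(-368 + W) = 2*W/(-368 + W))
h(C) = -4 + (29 + C)/C (h(C) = -4 + (C + 29)/C = -4 + (29 + C)/C)
(1/(x(614) - 302085) + h(-706))/(-342186 - 304224) = (1/(2*614/(-368 + 614) - 302085) + (-3 + 29/(-706)))/(-342186 - 304224) = (1/(2*614/246 - 302085) + (-3 + 29*(-1/706)))/(-646410) = (1/(2*614*(1/246) - 302085) + (-3 - 29/706))*(-1/646410) = (1/(614/123 - 302085) - 2147/706)*(-1/646410) = (1/(-37155841/123) - 2147/706)*(-1/646410) = (-123/37155841 - 2147/706)*(-1/646410) = -79773677465/26232023746*(-1/646410) = 15954735493/3391328493930372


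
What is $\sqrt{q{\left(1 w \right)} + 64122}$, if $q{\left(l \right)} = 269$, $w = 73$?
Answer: $\sqrt{64391} \approx 253.75$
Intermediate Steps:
$\sqrt{q{\left(1 w \right)} + 64122} = \sqrt{269 + 64122} = \sqrt{64391}$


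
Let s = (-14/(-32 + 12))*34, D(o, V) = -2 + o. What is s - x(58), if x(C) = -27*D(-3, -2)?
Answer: -556/5 ≈ -111.20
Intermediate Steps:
x(C) = 135 (x(C) = -27*(-2 - 3) = -27*(-5) = 135)
s = 119/5 (s = (-14/(-20))*34 = -1/20*(-14)*34 = (7/10)*34 = 119/5 ≈ 23.800)
s - x(58) = 119/5 - 1*135 = 119/5 - 135 = -556/5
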